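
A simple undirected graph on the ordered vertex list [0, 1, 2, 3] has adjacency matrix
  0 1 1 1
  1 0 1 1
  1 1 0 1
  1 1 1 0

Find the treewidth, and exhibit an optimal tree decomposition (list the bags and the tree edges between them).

Treewidth 3.
Bags: B1 = {0, 1, 2, 3}
Tree: (single bag)

A single bag containing all 4 vertices is trivially a valid decomposition of width 3. For the lower bound, the 4 vertices {0, 1, 2, 3} are pairwise adjacent, and any tree decomposition puts a clique entirely inside one bag — forcing width ≥ 3. The upper and lower bounds meet at 3, so that is the treewidth.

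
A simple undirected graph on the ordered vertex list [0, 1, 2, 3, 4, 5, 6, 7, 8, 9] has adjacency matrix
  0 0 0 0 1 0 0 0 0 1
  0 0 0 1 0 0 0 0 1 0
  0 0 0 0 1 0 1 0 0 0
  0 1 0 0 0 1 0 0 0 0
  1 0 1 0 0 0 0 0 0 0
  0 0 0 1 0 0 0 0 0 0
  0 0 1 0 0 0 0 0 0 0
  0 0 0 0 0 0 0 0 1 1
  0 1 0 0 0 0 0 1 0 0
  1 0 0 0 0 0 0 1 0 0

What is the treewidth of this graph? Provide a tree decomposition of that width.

Treewidth 1.
One optimal decomposition is:
Bags: B1 = {3, 5}  B2 = {1, 3}  B3 = {1, 8}  B4 = {7, 8}  B5 = {7, 9}  B6 = {0, 9}  B7 = {0, 4}  B8 = {2, 4}  B9 = {2, 6}
Tree: B1–B2, B2–B3, B3–B4, B4–B5, B5–B6, B6–B7, B7–B8, B8–B9

Each bag holds 2 vertices, so the decomposition has width 1, which upper-bounds the treewidth. Since G has at least one edge (e.g. 5–3), it is not an edgeless graph, so tw(G) ≥ 1. The upper and lower bounds meet at 1, so that is the treewidth.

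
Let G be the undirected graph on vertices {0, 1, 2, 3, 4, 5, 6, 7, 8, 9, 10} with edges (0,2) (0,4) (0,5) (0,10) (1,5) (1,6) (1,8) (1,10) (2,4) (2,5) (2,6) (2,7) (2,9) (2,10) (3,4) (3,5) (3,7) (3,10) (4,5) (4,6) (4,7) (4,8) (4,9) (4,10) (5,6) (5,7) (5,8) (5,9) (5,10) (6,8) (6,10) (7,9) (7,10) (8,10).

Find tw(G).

4

A width-4 tree decomposition is:
Bags: B1 = {4, 5, 6, 8, 10}  B2 = {2, 4, 5, 6, 10}  B3 = {0, 2, 4, 5, 10}  B4 = {2, 4, 5, 7, 10}  B5 = {3, 4, 5, 7, 10}  B6 = {1, 5, 6, 8, 10}  B7 = {2, 4, 5, 7, 9}
Tree: B1–B2, B2–B3, B3–B4, B4–B5, B1–B6, B4–B7
Each bag holds 5 vertices, so the decomposition has width 4, which upper-bounds the treewidth. For the lower bound, the 5 vertices {1, 5, 6, 8, 10} are pairwise adjacent, and any tree decomposition puts a clique entirely inside one bag — forcing width ≥ 4. Therefore the treewidth is 4.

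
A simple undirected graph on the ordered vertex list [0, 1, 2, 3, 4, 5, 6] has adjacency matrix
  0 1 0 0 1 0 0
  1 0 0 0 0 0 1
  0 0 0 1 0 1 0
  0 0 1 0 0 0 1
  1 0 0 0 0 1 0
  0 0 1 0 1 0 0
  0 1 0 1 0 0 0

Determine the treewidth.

A width-2 tree decomposition is:
Bags: B1 = {0, 4, 5}  B2 = {0, 2, 5}  B3 = {0, 2, 3}  B4 = {0, 3, 6}  B5 = {0, 1, 6}
Tree: B1–B2, B2–B3, B3–B4, B4–B5
Every bag has size at most 3, so the width is 3 − 1 = 2 and tw(G) ≤ 2. The edges 0–4–5–2–3–6–1–0 form a cycle, so G is not a tree and its treewidth is at least 2. Hence tw(G) = 2 exactly.

2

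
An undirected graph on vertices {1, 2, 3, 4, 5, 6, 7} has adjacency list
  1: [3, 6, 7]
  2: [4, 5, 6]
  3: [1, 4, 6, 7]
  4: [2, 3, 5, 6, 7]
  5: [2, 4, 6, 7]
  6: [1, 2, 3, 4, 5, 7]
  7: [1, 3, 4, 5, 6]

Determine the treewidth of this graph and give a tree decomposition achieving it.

Each bag holds 4 vertices, so the decomposition has width 3, which upper-bounds the treewidth. On the other hand G contains the 4-clique {1, 3, 6, 7}. A clique must lie in a single bag of any decomposition, so no decomposition can have width below 3. The upper and lower bounds meet at 3, so that is the treewidth.

Treewidth 3.
Bags: B1 = {2, 4, 5, 6}  B2 = {4, 5, 6, 7}  B3 = {3, 4, 6, 7}  B4 = {1, 3, 6, 7}
Tree: B1–B2, B2–B3, B3–B4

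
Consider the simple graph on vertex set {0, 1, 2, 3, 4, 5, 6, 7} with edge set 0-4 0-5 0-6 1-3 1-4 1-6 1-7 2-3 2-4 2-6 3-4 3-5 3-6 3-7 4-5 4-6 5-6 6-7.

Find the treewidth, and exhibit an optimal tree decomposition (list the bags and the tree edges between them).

Treewidth 3.
One such decomposition:
Bags: B1 = {2, 3, 4, 6}  B2 = {3, 4, 5, 6}  B3 = {0, 4, 5, 6}  B4 = {1, 3, 4, 6}  B5 = {1, 3, 6, 7}
Tree: B1–B2, B2–B3, B1–B4, B4–B5

Every bag has size at most 4, so the width is 4 − 1 = 3 and tw(G) ≤ 3. For the lower bound, the 4 vertices {0, 4, 5, 6} are pairwise adjacent, and any tree decomposition puts a clique entirely inside one bag — forcing width ≥ 3. Therefore the treewidth is 3.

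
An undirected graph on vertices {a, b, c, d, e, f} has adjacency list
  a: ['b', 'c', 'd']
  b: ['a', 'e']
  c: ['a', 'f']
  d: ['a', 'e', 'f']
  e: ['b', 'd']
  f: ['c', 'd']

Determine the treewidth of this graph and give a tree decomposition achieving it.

Every bag has size at most 3, so the width is 3 − 1 = 2 and tw(G) ≤ 2. Since c–f–d–a–c is a cycle in G, G is not acyclic. Forests are exactly the graphs of treewidth ≤ 1, so tw(G) ≥ 2. The upper and lower bounds meet at 2, so that is the treewidth.

Treewidth 2.
One optimal decomposition is:
Bags: B1 = {a, c, f}  B2 = {a, d, f}  B3 = {a, b, d}  B4 = {b, d, e}
Tree: B1–B2, B2–B3, B3–B4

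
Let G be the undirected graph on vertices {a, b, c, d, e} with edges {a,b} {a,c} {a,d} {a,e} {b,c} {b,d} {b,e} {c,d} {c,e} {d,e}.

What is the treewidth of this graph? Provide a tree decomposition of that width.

With just one bag of size 5, the width is 5 − 1 = 4, so tw(G) ≤ 4. On the other hand G contains the 5-clique {a, b, c, d, e}. A clique must lie in a single bag of any decomposition, so no decomposition can have width below 4. The upper and lower bounds meet at 4, so that is the treewidth.

Treewidth 4.
One such decomposition:
Bags: B1 = {a, b, c, d, e}
Tree: (single bag)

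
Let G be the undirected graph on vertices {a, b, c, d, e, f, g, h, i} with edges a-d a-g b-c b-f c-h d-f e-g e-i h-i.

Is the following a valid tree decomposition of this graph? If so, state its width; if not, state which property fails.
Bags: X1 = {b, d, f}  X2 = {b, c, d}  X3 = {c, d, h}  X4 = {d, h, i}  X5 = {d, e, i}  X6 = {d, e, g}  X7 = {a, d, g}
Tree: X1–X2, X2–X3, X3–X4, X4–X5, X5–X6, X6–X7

Vertex coverage: the bags together contain {a, b, c, d, e, f, g, h, i}, the full vertex set. Edge coverage: each edge of G has both endpoints in at least one bag. Running intersection: for every vertex, the bags containing it form a connected subtree. All three properties hold, so this is a valid tree decomposition of width max|bag| − 1 = 2, and hence tw(G) ≤ 2.

Yes; width 2.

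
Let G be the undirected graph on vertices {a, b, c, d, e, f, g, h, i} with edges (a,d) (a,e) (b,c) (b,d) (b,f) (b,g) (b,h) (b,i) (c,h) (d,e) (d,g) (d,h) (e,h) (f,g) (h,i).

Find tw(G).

2

A width-2 tree decomposition is:
Bags: B1 = {b, d, g}  B2 = {b, d, h}  B3 = {d, e, h}  B4 = {b, h, i}  B5 = {b, c, h}  B6 = {b, f, g}  B7 = {a, d, e}
Tree: B1–B2, B2–B3, B2–B4, B4–B5, B1–B6, B3–B7
Each bag holds 3 vertices, so the decomposition has width 2, which upper-bounds the treewidth. On the other hand G contains the 3-clique {d, e, h}. A clique must lie in a single bag of any decomposition, so no decomposition can have width below 2. Therefore the treewidth is 2.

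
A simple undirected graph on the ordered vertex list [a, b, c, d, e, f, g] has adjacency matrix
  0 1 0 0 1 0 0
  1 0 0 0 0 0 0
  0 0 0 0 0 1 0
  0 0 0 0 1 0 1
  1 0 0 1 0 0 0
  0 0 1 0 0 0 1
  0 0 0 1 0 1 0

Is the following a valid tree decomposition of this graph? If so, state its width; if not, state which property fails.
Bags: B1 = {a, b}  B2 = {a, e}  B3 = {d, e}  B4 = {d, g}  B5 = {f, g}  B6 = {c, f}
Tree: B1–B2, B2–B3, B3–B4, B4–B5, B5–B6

Yes; width 1.

Vertex coverage: the bags together contain {a, b, c, d, e, f, g}, the full vertex set. Edge coverage: each edge of G has both endpoints in at least one bag. Running intersection: for every vertex, the bags containing it form a connected subtree. All three properties hold, so this is a valid tree decomposition of width max|bag| − 1 = 1, and hence tw(G) ≤ 1.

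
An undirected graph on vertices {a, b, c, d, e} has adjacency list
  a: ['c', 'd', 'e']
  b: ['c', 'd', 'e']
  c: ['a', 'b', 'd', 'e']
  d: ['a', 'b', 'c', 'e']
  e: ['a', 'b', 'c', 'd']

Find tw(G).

A width-3 tree decomposition is:
Bags: B1 = {a, c, d, e}  B2 = {b, c, d, e}
Tree: B1–B2
The largest bag has 4 vertices, giving width 3; this decomposition certifies tw(G) ≤ 3. On the other hand G contains the 4-clique {a, c, d, e}. A clique must lie in a single bag of any decomposition, so no decomposition can have width below 3. The upper and lower bounds meet at 3, so that is the treewidth.

3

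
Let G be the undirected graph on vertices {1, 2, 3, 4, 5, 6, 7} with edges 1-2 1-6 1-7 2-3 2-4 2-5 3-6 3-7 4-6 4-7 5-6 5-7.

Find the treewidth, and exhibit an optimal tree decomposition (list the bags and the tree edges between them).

The largest bag has 4 vertices, giving width 3; this decomposition certifies tw(G) ≤ 3. For the lower bound: the 4 vertex sets {2,4}, {3,6}, {7}, {5} are disjoint, each induces a connected subgraph, and every pair is joined by at least one edge of G. Contracting each set to a single vertex therefore yields K_{4} as a minor, and since treewidth is minor-monotone, tw(G) ≥ tw(K_{4}) = 3. Combining the bounds, tw(G) = 3.

Treewidth 3.
One optimal decomposition is:
Bags: B1 = {2, 4, 6, 7}  B2 = {2, 3, 6, 7}  B3 = {2, 5, 6, 7}  B4 = {1, 2, 6, 7}
Tree: B1–B2, B2–B3, B3–B4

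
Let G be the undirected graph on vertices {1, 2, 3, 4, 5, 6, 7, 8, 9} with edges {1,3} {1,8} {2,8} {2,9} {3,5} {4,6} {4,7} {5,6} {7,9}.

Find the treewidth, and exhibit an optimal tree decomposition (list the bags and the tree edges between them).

Treewidth 2.
Bags: B1 = {1, 3, 5}  B2 = {1, 5, 8}  B3 = {2, 5, 8}  B4 = {2, 5, 9}  B5 = {5, 7, 9}  B6 = {4, 5, 7}  B7 = {4, 5, 6}
Tree: B1–B2, B2–B3, B3–B4, B4–B5, B5–B6, B6–B7

The largest bag has 3 vertices, giving width 2; this decomposition certifies tw(G) ≤ 2. For the lower bound, G contains the cycle 5–3–1–8–2–9–7–4–6–5, so G is not a forest; only forests have treewidth ≤ 1, hence tw(G) ≥ 2. Therefore the treewidth is 2.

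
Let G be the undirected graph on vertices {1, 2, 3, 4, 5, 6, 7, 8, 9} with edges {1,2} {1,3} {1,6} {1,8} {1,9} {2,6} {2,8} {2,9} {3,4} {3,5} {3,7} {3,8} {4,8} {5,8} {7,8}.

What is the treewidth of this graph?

2

A width-2 tree decomposition is:
Bags: B1 = {1, 3, 8}  B2 = {3, 5, 8}  B3 = {3, 7, 8}  B4 = {3, 4, 8}  B5 = {1, 2, 8}  B6 = {1, 2, 9}  B7 = {1, 2, 6}
Tree: B1–B2, B2–B3, B2–B4, B1–B5, B5–B6, B6–B7
The largest bag has 3 vertices, giving width 2; this decomposition certifies tw(G) ≤ 2. On the other hand G contains the 3-clique {1, 2, 8}. A clique must lie in a single bag of any decomposition, so no decomposition can have width below 2. Combining the bounds, tw(G) = 2.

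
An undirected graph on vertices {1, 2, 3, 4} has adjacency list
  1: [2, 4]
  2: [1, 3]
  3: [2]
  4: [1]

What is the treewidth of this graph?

1

A width-1 tree decomposition is:
Bags: B1 = {1, 4}  B2 = {1, 2}  B3 = {2, 3}
Tree: B1–B2, B2–B3
The largest bag has 2 vertices, giving width 1; this decomposition certifies tw(G) ≤ 1. G has an edge, so its treewidth is at least 1. The upper and lower bounds meet at 1, so that is the treewidth.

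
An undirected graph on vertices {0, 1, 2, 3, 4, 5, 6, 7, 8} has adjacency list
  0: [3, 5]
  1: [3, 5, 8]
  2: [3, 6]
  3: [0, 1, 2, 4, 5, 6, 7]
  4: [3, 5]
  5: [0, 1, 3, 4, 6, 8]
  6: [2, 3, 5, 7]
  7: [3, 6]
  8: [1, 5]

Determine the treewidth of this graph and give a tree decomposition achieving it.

Every bag has size at most 3, so the width is 3 − 1 = 2 and tw(G) ≤ 2. On the other hand G contains the 3-clique {1, 5, 8}. A clique must lie in a single bag of any decomposition, so no decomposition can have width below 2. Therefore the treewidth is 2.

Treewidth 2.
One such decomposition:
Bags: B1 = {3, 5, 6}  B2 = {0, 3, 5}  B3 = {1, 3, 5}  B4 = {3, 4, 5}  B5 = {2, 3, 6}  B6 = {3, 6, 7}  B7 = {1, 5, 8}
Tree: B1–B2, B1–B3, B1–B4, B1–B5, B1–B6, B3–B7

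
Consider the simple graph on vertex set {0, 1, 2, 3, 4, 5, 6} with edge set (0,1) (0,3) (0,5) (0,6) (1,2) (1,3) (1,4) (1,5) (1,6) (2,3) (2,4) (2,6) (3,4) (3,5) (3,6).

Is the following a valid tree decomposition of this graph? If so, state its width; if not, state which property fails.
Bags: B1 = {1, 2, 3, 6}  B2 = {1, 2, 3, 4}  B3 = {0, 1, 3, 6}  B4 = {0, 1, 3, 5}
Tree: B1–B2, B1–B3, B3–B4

Checking the three conditions: (i) the bags cover all of {0, 1, 2, 3, 4, 5, 6}; (ii) for each edge, some bag contains both endpoints; (iii) the bags containing any fixed vertex form a subtree. All hold, so the decomposition is valid with width 4 − 1 = 3.

Yes; width 3.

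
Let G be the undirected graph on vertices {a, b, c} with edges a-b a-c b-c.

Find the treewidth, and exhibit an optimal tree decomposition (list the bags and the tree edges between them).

With just one bag of size 3, the width is 3 − 1 = 2, so tw(G) ≤ 2. On the other hand G contains the 3-clique {a, b, c}. A clique must lie in a single bag of any decomposition, so no decomposition can have width below 2. The upper and lower bounds meet at 2, so that is the treewidth.

Treewidth 2.
One optimal decomposition is:
Bags: B1 = {a, b, c}
Tree: (single bag)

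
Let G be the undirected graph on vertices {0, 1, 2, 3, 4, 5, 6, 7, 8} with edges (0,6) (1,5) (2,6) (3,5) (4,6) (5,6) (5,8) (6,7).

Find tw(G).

A width-1 tree decomposition is:
Bags: B1 = {3, 5}  B2 = {5, 8}  B3 = {5, 6}  B4 = {0, 6}  B5 = {1, 5}  B6 = {6, 7}  B7 = {4, 6}  B8 = {2, 6}
Tree: B1–B2, B1–B3, B3–B4, B3–B5, B4–B6, B3–B7, B6–B8
Every bag has size at most 2, so the width is 2 − 1 = 1 and tw(G) ≤ 1. Since G has at least one edge (e.g. 3–5), it is not an edgeless graph, so tw(G) ≥ 1. The upper and lower bounds meet at 1, so that is the treewidth.

1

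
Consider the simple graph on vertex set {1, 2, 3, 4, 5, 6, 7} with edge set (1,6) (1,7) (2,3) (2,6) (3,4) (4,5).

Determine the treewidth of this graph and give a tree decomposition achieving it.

Treewidth 1.
One such decomposition:
Bags: B1 = {1, 7}  B2 = {1, 6}  B3 = {2, 6}  B4 = {2, 3}  B5 = {3, 4}  B6 = {4, 5}
Tree: B1–B2, B2–B3, B3–B4, B4–B5, B5–B6

Every bag has size at most 2, so the width is 2 − 1 = 1 and tw(G) ≤ 1. G has an edge, so its treewidth is at least 1. Hence tw(G) = 1 exactly.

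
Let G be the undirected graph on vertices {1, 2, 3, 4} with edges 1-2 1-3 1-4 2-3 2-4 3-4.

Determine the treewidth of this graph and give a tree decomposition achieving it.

Treewidth 3.
One such decomposition:
Bags: B1 = {1, 2, 3, 4}
Tree: (single bag)

With just one bag of size 4, the width is 4 − 1 = 3, so tw(G) ≤ 3. For the lower bound, the 4 vertices {1, 2, 3, 4} are pairwise adjacent, and any tree decomposition puts a clique entirely inside one bag — forcing width ≥ 3. The upper and lower bounds meet at 3, so that is the treewidth.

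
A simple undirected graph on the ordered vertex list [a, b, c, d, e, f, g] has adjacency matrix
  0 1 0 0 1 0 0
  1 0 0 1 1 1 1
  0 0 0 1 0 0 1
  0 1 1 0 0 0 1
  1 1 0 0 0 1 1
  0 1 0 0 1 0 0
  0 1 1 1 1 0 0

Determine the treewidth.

2

A width-2 tree decomposition is:
Bags: B1 = {b, e, g}  B2 = {b, d, g}  B3 = {b, e, f}  B4 = {a, b, e}  B5 = {c, d, g}
Tree: B1–B2, B1–B3, B3–B4, B2–B5
The largest bag has 3 vertices, giving width 2; this decomposition certifies tw(G) ≤ 2. For the lower bound, the 3 vertices {c, d, g} are pairwise adjacent, and any tree decomposition puts a clique entirely inside one bag — forcing width ≥ 2. Therefore the treewidth is 2.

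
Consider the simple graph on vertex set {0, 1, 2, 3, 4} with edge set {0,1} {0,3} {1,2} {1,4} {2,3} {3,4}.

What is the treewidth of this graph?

A width-2 tree decomposition is:
Bags: B1 = {1, 3, 4}  B2 = {1, 2, 3}  B3 = {0, 1, 3}
Tree: B1–B2, B2–B3
The largest bag has 3 vertices, giving width 2; this decomposition certifies tw(G) ≤ 2. For the lower bound, G contains the cycle 4–3–2–1–4, so G is not a forest; only forests have treewidth ≤ 1, hence tw(G) ≥ 2. Combining the bounds, tw(G) = 2.

2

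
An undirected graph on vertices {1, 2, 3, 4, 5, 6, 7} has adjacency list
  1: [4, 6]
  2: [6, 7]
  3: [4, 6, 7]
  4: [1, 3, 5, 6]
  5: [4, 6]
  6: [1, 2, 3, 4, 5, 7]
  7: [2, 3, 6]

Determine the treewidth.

2

A width-2 tree decomposition is:
Bags: B1 = {3, 4, 6}  B2 = {1, 4, 6}  B3 = {4, 5, 6}  B4 = {3, 6, 7}  B5 = {2, 6, 7}
Tree: B1–B2, B2–B3, B1–B4, B4–B5
The largest bag has 3 vertices, giving width 2; this decomposition certifies tw(G) ≤ 2. Conversely, {2, 6, 7} is a clique of size 3, and the vertices of any clique must share a bag in every tree decomposition; so some bag has ≥ 3 vertices and tw(G) ≥ 2. Hence tw(G) = 2 exactly.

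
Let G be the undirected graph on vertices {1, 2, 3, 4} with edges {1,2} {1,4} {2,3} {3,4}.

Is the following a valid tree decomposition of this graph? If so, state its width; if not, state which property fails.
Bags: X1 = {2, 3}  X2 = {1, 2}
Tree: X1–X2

A tree decomposition must satisfy three properties: every vertex lies in some bag; for every edge, both endpoints lie together in some bag; and for every vertex, the bags containing it form a connected subtree. Here vertex 4 appears in no bag, so the decomposition is invalid.

No — vertex 4 appears in no bag.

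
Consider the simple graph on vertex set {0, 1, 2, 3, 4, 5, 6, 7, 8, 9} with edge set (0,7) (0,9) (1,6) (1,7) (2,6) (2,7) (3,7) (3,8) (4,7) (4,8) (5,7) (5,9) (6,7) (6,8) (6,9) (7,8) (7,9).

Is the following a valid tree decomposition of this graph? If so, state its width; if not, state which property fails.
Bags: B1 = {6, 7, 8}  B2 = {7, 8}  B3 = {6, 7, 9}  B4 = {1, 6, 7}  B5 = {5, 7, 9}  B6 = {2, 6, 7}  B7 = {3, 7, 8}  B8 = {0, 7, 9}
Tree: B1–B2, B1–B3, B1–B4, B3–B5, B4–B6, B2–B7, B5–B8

No — vertex 4 appears in no bag.

A tree decomposition must satisfy three properties: every vertex lies in some bag; for every edge, both endpoints lie together in some bag; and for every vertex, the bags containing it form a connected subtree. Here vertex 4 appears in no bag, so the decomposition is invalid.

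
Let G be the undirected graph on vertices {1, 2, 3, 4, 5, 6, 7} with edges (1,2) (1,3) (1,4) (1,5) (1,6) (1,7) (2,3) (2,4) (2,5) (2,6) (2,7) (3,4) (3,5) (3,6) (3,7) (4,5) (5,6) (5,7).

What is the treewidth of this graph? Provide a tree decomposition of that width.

Each bag holds 5 vertices, so the decomposition has width 4, which upper-bounds the treewidth. On the other hand G contains the 5-clique {1, 2, 3, 4, 5}. A clique must lie in a single bag of any decomposition, so no decomposition can have width below 4. Therefore the treewidth is 4.

Treewidth 4.
One optimal decomposition is:
Bags: B1 = {1, 2, 3, 5, 7}  B2 = {1, 2, 3, 5, 6}  B3 = {1, 2, 3, 4, 5}
Tree: B1–B2, B2–B3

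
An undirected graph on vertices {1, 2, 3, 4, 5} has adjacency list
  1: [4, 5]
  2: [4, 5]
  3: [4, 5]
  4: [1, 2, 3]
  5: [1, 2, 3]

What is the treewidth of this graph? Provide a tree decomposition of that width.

Treewidth 2.
One optimal decomposition is:
Bags: B1 = {2, 4, 5}  B2 = {3, 4, 5}  B3 = {1, 4, 5}
Tree: B1–B2, B2–B3

Every bag has size at most 3, so the width is 3 − 1 = 2 and tw(G) ≤ 2. The edges 5–2–4–3–5 form a cycle, so G is not a tree and its treewidth is at least 2. Therefore the treewidth is 2.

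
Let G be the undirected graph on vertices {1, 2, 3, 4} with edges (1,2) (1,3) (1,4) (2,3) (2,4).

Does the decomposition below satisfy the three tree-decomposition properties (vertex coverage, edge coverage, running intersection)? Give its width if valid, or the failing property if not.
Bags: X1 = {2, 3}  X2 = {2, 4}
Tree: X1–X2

No — vertex 1 appears in no bag.

A tree decomposition must satisfy three properties: every vertex lies in some bag; for every edge, both endpoints lie together in some bag; and for every vertex, the bags containing it form a connected subtree. Here vertex 1 appears in no bag, so the decomposition is invalid.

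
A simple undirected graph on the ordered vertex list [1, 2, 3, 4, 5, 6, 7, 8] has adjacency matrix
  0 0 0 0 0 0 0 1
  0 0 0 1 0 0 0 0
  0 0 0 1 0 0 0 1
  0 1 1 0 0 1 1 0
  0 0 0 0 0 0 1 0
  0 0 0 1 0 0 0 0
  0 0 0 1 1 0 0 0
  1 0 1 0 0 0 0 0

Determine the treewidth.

A width-1 tree decomposition is:
Bags: B1 = {2, 4}  B2 = {4, 7}  B3 = {5, 7}  B4 = {3, 4}  B5 = {3, 8}  B6 = {4, 6}  B7 = {1, 8}
Tree: B1–B2, B2–B3, B1–B4, B4–B5, B4–B6, B5–B7
Every bag has size at most 2, so the width is 2 − 1 = 1 and tw(G) ≤ 1. G has an edge, so its treewidth is at least 1. The upper and lower bounds meet at 1, so that is the treewidth.

1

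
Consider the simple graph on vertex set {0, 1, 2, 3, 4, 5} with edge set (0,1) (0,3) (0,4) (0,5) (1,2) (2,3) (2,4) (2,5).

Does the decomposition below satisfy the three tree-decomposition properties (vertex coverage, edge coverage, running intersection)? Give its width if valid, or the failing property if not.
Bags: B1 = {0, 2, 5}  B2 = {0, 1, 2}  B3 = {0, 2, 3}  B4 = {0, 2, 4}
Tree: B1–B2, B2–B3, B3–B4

Yes; width 2.

Checking the three conditions: (i) the bags cover all of {0, 1, 2, 3, 4, 5}; (ii) for each edge, some bag contains both endpoints; (iii) the bags containing any fixed vertex form a subtree. All hold, so the decomposition is valid with width 3 − 1 = 2.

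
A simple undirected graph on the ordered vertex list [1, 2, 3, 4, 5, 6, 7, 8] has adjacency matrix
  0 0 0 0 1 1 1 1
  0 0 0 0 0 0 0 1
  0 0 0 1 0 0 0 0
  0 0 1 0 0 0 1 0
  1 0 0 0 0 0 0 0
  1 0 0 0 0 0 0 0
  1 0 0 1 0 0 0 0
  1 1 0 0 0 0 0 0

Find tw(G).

1

A width-1 tree decomposition is:
Bags: B1 = {1, 7}  B2 = {4, 7}  B3 = {1, 8}  B4 = {1, 6}  B5 = {2, 8}  B6 = {3, 4}  B7 = {1, 5}
Tree: B1–B2, B1–B3, B3–B4, B3–B5, B2–B6, B1–B7
Every bag has size at most 2, so the width is 2 − 1 = 1 and tw(G) ≤ 1. Since G has at least one edge (e.g. 1–7), it is not an edgeless graph, so tw(G) ≥ 1. Hence tw(G) = 1 exactly.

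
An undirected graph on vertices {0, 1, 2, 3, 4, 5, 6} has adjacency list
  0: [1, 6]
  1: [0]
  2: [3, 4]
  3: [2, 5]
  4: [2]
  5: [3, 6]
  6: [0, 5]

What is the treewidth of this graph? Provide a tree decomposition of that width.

Treewidth 1.
One optimal decomposition is:
Bags: B1 = {0, 1}  B2 = {0, 6}  B3 = {5, 6}  B4 = {3, 5}  B5 = {2, 3}  B6 = {2, 4}
Tree: B1–B2, B2–B3, B3–B4, B4–B5, B5–B6

The largest bag has 2 vertices, giving width 1; this decomposition certifies tw(G) ≤ 1. Any graph with an edge has treewidth ≥ 1, and G has the edge 1–0. Therefore the treewidth is 1.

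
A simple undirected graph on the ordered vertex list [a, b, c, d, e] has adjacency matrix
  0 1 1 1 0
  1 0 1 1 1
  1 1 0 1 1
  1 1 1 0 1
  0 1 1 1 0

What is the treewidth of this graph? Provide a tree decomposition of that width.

Treewidth 3.
One such decomposition:
Bags: B1 = {a, b, c, d}  B2 = {b, c, d, e}
Tree: B1–B2

Each bag holds 4 vertices, so the decomposition has width 3, which upper-bounds the treewidth. On the other hand G contains the 4-clique {b, c, d, e}. A clique must lie in a single bag of any decomposition, so no decomposition can have width below 3. The upper and lower bounds meet at 3, so that is the treewidth.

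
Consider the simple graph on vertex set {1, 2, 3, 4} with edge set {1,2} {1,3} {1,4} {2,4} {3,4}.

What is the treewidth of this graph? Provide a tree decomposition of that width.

Treewidth 2.
One such decomposition:
Bags: B1 = {1, 3, 4}  B2 = {1, 2, 4}
Tree: B1–B2

The largest bag has 3 vertices, giving width 2; this decomposition certifies tw(G) ≤ 2. On the other hand G contains the 3-clique {1, 2, 4}. A clique must lie in a single bag of any decomposition, so no decomposition can have width below 2. Combining the bounds, tw(G) = 2.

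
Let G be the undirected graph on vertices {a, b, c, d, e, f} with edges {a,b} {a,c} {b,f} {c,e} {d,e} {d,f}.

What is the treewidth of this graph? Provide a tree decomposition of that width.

The largest bag has 3 vertices, giving width 2; this decomposition certifies tw(G) ≤ 2. For the lower bound, G contains the cycle d–e–c–a–b–f–d, so G is not a forest; only forests have treewidth ≤ 1, hence tw(G) ≥ 2. Combining the bounds, tw(G) = 2.

Treewidth 2.
One such decomposition:
Bags: B1 = {c, d, e}  B2 = {a, c, d}  B3 = {a, b, d}  B4 = {b, d, f}
Tree: B1–B2, B2–B3, B3–B4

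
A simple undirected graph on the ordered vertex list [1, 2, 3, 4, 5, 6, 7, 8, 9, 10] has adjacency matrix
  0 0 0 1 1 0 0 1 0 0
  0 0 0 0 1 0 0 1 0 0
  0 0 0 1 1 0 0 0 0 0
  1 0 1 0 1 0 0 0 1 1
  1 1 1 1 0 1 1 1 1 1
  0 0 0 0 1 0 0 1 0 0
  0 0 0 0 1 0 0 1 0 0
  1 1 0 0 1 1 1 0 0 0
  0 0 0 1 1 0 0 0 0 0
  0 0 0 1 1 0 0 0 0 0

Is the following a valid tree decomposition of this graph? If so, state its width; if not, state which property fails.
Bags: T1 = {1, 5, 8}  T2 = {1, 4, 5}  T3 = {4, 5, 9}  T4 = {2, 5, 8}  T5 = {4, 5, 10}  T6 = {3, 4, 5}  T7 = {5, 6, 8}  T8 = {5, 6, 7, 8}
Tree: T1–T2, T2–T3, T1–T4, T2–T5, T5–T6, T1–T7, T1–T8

A tree decomposition must satisfy three properties: every vertex lies in some bag; for every edge, both endpoints lie together in some bag; and for every vertex, the bags containing it form a connected subtree. Here bags containing vertex 6 are not connected in the tree, so the decomposition is invalid.

No — bags containing vertex 6 are not connected in the tree.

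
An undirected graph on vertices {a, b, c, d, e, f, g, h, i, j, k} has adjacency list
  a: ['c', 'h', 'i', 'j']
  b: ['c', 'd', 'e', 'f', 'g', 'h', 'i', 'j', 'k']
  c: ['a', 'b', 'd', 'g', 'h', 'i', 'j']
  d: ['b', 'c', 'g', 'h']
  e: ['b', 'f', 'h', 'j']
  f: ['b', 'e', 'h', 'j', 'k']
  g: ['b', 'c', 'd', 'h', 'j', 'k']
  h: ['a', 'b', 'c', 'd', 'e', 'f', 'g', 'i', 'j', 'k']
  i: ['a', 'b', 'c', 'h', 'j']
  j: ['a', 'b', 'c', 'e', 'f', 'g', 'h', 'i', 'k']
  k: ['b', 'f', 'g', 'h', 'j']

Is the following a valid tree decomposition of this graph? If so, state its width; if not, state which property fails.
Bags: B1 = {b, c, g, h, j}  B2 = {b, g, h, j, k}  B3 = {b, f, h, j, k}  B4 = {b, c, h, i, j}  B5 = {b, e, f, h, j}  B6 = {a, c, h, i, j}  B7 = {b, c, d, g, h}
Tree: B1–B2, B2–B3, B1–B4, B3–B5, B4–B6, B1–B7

Vertex coverage: the bags together contain {a, b, c, d, e, f, g, h, i, j, k}, the full vertex set. Edge coverage: each edge of G has both endpoints in at least one bag. Running intersection: for every vertex, the bags containing it form a connected subtree. All three properties hold, so this is a valid tree decomposition of width max|bag| − 1 = 4, and hence tw(G) ≤ 4.

Yes; width 4.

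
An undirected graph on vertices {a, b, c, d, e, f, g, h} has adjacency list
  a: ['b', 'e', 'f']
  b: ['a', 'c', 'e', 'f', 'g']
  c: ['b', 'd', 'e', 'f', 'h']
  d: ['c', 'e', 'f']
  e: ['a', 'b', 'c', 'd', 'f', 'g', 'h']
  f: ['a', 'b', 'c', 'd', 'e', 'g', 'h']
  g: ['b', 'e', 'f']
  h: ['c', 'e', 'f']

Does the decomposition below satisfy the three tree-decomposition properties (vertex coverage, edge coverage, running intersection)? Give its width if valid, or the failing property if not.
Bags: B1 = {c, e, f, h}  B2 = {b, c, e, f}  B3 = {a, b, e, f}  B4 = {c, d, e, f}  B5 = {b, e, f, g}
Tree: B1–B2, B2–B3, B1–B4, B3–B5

Yes; width 3.

Checking the three conditions: (i) the bags cover all of {a, b, c, d, e, f, g, h}; (ii) for each edge, some bag contains both endpoints; (iii) the bags containing any fixed vertex form a subtree. All hold, so the decomposition is valid with width 4 − 1 = 3.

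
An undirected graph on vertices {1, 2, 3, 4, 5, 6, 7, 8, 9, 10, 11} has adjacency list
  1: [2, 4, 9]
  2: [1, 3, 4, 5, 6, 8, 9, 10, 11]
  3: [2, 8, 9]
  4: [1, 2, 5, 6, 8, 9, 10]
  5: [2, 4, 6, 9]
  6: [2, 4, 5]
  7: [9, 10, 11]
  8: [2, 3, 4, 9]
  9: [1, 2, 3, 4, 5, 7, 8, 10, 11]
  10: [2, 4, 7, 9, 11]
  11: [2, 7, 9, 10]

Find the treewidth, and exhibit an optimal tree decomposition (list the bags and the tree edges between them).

Treewidth 3.
One optimal decomposition is:
Bags: B1 = {2, 4, 5, 9}  B2 = {2, 4, 8, 9}  B3 = {1, 2, 4, 9}  B4 = {2, 4, 9, 10}  B5 = {2, 4, 5, 6}  B6 = {2, 9, 10, 11}  B7 = {2, 3, 8, 9}  B8 = {7, 9, 10, 11}
Tree: B1–B2, B2–B3, B1–B4, B1–B5, B4–B6, B2–B7, B6–B8

The largest bag has 4 vertices, giving width 3; this decomposition certifies tw(G) ≤ 3. Conversely, {2, 9, 10, 11} is a clique of size 4, and the vertices of any clique must share a bag in every tree decomposition; so some bag has ≥ 4 vertices and tw(G) ≥ 3. Hence tw(G) = 3 exactly.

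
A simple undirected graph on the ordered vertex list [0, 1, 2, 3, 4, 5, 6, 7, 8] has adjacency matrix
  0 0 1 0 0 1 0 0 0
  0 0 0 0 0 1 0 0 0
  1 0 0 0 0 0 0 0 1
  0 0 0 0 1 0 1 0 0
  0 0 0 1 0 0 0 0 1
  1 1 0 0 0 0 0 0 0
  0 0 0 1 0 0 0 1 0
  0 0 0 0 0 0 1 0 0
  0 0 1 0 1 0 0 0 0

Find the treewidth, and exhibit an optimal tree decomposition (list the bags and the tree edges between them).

Treewidth 1.
One optimal decomposition is:
Bags: B1 = {6, 7}  B2 = {3, 6}  B3 = {3, 4}  B4 = {4, 8}  B5 = {2, 8}  B6 = {0, 2}  B7 = {0, 5}  B8 = {1, 5}
Tree: B1–B2, B2–B3, B3–B4, B4–B5, B5–B6, B6–B7, B7–B8

The largest bag has 2 vertices, giving width 1; this decomposition certifies tw(G) ≤ 1. Any graph with an edge has treewidth ≥ 1, and G has the edge 7–6. Therefore the treewidth is 1.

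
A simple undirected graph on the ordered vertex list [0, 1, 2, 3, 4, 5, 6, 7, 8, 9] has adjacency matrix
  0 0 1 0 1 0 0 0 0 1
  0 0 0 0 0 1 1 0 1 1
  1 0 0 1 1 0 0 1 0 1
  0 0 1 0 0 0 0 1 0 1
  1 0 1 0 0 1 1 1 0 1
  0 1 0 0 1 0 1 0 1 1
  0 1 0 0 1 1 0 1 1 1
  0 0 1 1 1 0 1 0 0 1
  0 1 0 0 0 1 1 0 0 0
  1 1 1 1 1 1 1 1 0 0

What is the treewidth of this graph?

3

A width-3 tree decomposition is:
Bags: B1 = {4, 6, 7, 9}  B2 = {4, 5, 6, 9}  B3 = {2, 4, 7, 9}  B4 = {1, 5, 6, 9}  B5 = {0, 2, 4, 9}  B6 = {2, 3, 7, 9}  B7 = {1, 5, 6, 8}
Tree: B1–B2, B1–B3, B2–B4, B3–B5, B3–B6, B4–B7
Each bag holds 4 vertices, so the decomposition has width 3, which upper-bounds the treewidth. Conversely, {1, 5, 6, 8} is a clique of size 4, and the vertices of any clique must share a bag in every tree decomposition; so some bag has ≥ 4 vertices and tw(G) ≥ 3. Combining the bounds, tw(G) = 3.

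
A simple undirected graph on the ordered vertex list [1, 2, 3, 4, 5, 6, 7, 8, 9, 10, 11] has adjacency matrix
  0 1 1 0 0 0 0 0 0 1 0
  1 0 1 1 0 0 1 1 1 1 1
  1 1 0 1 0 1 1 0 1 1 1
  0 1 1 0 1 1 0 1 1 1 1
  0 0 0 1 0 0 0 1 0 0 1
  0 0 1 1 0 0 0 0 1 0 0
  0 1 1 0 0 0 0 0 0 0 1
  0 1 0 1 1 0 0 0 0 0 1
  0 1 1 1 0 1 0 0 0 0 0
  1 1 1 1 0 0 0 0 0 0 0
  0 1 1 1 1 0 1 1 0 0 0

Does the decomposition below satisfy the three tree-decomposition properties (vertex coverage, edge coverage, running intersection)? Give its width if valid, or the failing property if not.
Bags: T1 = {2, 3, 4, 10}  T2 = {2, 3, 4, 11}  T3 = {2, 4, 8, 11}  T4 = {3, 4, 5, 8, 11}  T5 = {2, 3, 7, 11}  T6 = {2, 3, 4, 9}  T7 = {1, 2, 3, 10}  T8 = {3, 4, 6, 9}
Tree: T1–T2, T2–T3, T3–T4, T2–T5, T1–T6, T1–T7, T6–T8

A tree decomposition must satisfy three properties: every vertex lies in some bag; for every edge, both endpoints lie together in some bag; and for every vertex, the bags containing it form a connected subtree. Here bags containing vertex 3 are not connected in the tree, so the decomposition is invalid.

No — bags containing vertex 3 are not connected in the tree.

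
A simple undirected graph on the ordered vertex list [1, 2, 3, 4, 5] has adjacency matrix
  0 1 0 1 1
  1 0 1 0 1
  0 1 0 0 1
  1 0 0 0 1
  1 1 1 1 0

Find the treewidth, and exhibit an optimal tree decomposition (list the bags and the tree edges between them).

Each bag holds 3 vertices, so the decomposition has width 2, which upper-bounds the treewidth. On the other hand G contains the 3-clique {1, 2, 5}. A clique must lie in a single bag of any decomposition, so no decomposition can have width below 2. The upper and lower bounds meet at 2, so that is the treewidth.

Treewidth 2.
One optimal decomposition is:
Bags: B1 = {2, 3, 5}  B2 = {1, 2, 5}  B3 = {1, 4, 5}
Tree: B1–B2, B2–B3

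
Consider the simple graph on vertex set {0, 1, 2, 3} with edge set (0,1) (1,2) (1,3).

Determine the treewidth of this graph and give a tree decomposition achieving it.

Every bag has size at most 2, so the width is 2 − 1 = 1 and tw(G) ≤ 1. Any graph with an edge has treewidth ≥ 1, and G has the edge 1–3. Hence tw(G) = 1 exactly.

Treewidth 1.
One such decomposition:
Bags: B1 = {1, 3}  B2 = {1, 2}  B3 = {0, 1}
Tree: B1–B2, B1–B3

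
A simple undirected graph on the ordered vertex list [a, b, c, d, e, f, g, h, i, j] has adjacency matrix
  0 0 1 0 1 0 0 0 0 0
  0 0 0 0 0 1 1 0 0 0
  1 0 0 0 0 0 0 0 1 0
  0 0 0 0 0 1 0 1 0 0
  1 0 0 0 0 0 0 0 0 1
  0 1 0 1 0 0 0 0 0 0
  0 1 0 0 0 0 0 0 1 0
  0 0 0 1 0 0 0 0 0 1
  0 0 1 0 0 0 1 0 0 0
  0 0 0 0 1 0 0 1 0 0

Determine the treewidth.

2

A width-2 tree decomposition is:
Bags: B1 = {e, h, j}  B2 = {d, e, h}  B3 = {d, e, f}  B4 = {b, e, f}  B5 = {b, e, g}  B6 = {e, g, i}  B7 = {c, e, i}  B8 = {a, c, e}
Tree: B1–B2, B2–B3, B3–B4, B4–B5, B5–B6, B6–B7, B7–B8
Every bag has size at most 3, so the width is 3 − 1 = 2 and tw(G) ≤ 2. The edges e–j–h–d–f–b–g–i–c–a–e form a cycle, so G is not a tree and its treewidth is at least 2. Therefore the treewidth is 2.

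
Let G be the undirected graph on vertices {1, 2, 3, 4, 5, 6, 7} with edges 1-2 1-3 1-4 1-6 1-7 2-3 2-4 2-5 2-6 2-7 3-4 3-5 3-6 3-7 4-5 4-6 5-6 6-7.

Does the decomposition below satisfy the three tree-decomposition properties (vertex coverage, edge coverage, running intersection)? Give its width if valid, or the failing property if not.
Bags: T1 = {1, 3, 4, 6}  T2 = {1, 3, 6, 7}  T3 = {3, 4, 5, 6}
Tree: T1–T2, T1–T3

A tree decomposition must satisfy three properties: every vertex lies in some bag; for every edge, both endpoints lie together in some bag; and for every vertex, the bags containing it form a connected subtree. Here vertex 2 appears in no bag, so the decomposition is invalid.

No — vertex 2 appears in no bag.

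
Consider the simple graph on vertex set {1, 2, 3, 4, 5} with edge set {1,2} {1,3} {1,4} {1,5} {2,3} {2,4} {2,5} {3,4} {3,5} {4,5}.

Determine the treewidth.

4

A width-4 tree decomposition is:
Bags: B1 = {1, 2, 3, 4, 5}
Tree: (single bag)
With just one bag of size 5, the width is 5 − 1 = 4, so tw(G) ≤ 4. On the other hand G contains the 5-clique {1, 2, 3, 4, 5}. A clique must lie in a single bag of any decomposition, so no decomposition can have width below 4. Hence tw(G) = 4 exactly.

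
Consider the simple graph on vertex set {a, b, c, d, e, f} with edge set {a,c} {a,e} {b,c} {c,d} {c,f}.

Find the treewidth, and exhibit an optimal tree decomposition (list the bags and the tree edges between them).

Treewidth 1.
Bags: B1 = {c, d}  B2 = {c, f}  B3 = {a, c}  B4 = {a, e}  B5 = {b, c}
Tree: B1–B2, B1–B3, B3–B4, B1–B5

Each bag holds 2 vertices, so the decomposition has width 1, which upper-bounds the treewidth. Since G has at least one edge (e.g. d–c), it is not an edgeless graph, so tw(G) ≥ 1. The upper and lower bounds meet at 1, so that is the treewidth.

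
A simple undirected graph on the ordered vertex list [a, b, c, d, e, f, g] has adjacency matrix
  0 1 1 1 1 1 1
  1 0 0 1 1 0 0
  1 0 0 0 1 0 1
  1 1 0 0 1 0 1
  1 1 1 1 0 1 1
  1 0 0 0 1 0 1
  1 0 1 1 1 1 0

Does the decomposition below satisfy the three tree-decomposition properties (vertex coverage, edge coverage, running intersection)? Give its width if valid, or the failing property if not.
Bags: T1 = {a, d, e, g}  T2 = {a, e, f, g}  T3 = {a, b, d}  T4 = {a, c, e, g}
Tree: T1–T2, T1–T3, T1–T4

A tree decomposition must satisfy three properties: every vertex lies in some bag; for every edge, both endpoints lie together in some bag; and for every vertex, the bags containing it form a connected subtree. Here edge (e,b) lies in no bag, so the decomposition is invalid.

No — edge (e,b) lies in no bag.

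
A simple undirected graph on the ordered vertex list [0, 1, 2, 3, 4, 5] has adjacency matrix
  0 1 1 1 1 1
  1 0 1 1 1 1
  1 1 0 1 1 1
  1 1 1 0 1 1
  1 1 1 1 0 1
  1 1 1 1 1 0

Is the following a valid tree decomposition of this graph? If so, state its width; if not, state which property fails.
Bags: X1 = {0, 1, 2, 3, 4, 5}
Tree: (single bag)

Checking the three conditions: (i) the bags cover all of {0, 1, 2, 3, 4, 5}; (ii) for each edge, some bag contains both endpoints; (iii) the bags containing any fixed vertex form a subtree. All hold, so the decomposition is valid with width 6 − 1 = 5.

Yes; width 5.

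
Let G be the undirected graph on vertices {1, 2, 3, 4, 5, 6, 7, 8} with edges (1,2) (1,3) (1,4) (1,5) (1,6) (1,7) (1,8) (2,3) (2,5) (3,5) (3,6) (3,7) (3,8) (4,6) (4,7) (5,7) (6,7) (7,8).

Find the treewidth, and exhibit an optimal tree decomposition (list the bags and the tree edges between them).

Treewidth 3.
Bags: B1 = {1, 3, 7, 8}  B2 = {1, 3, 6, 7}  B3 = {1, 4, 6, 7}  B4 = {1, 3, 5, 7}  B5 = {1, 2, 3, 5}
Tree: B1–B2, B2–B3, B2–B4, B4–B5

Each bag holds 4 vertices, so the decomposition has width 3, which upper-bounds the treewidth. For the lower bound, the 4 vertices {1, 2, 3, 5} are pairwise adjacent, and any tree decomposition puts a clique entirely inside one bag — forcing width ≥ 3. Hence tw(G) = 3 exactly.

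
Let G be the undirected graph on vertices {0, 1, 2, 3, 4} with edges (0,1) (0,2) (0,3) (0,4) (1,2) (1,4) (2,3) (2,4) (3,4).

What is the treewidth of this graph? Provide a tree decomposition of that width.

Treewidth 3.
Bags: B1 = {0, 1, 2, 4}  B2 = {0, 2, 3, 4}
Tree: B1–B2

Every bag has size at most 4, so the width is 4 − 1 = 3 and tw(G) ≤ 3. Conversely, {0, 1, 2, 4} is a clique of size 4, and the vertices of any clique must share a bag in every tree decomposition; so some bag has ≥ 4 vertices and tw(G) ≥ 3. The upper and lower bounds meet at 3, so that is the treewidth.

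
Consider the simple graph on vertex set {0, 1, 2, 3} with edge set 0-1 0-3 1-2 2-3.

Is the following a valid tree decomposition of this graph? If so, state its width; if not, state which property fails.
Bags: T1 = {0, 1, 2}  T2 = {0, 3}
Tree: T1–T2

No — edge (2,3) lies in no bag.

A tree decomposition must satisfy three properties: every vertex lies in some bag; for every edge, both endpoints lie together in some bag; and for every vertex, the bags containing it form a connected subtree. Here edge (2,3) lies in no bag, so the decomposition is invalid.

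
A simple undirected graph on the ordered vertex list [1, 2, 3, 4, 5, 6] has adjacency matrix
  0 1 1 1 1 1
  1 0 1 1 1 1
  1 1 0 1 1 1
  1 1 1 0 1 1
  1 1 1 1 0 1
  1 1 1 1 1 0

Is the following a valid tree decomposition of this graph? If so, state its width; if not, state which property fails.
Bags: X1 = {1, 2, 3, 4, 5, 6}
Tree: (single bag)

Yes; width 5.

Every vertex of G appears in some bag (union = {1, 2, 3, 4, 5, 6}); every edge is covered by a bag; and for each vertex v the set of bags containing v is connected in the bag tree. The decomposition is therefore valid. The largest bag has 6 vertices, so the width is 5.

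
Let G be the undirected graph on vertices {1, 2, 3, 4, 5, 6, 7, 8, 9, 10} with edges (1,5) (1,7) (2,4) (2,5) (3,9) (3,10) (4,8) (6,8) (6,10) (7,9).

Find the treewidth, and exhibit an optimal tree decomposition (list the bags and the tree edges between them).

The largest bag has 3 vertices, giving width 2; this decomposition certifies tw(G) ≤ 2. Since 7–1–5–2–4–8–6–10–3–9–7 is a cycle in G, G is not acyclic. Forests are exactly the graphs of treewidth ≤ 1, so tw(G) ≥ 2. Combining the bounds, tw(G) = 2.

Treewidth 2.
One optimal decomposition is:
Bags: B1 = {1, 5, 7}  B2 = {2, 5, 7}  B3 = {2, 4, 7}  B4 = {4, 7, 8}  B5 = {6, 7, 8}  B6 = {6, 7, 10}  B7 = {3, 7, 10}  B8 = {3, 7, 9}
Tree: B1–B2, B2–B3, B3–B4, B4–B5, B5–B6, B6–B7, B7–B8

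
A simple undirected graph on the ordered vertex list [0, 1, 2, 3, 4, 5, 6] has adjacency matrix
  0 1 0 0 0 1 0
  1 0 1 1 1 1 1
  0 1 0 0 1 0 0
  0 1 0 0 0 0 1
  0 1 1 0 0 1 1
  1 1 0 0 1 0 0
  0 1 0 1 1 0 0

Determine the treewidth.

A width-2 tree decomposition is:
Bags: B1 = {1, 4, 6}  B2 = {1, 2, 4}  B3 = {1, 4, 5}  B4 = {1, 3, 6}  B5 = {0, 1, 5}
Tree: B1–B2, B1–B3, B1–B4, B3–B5
The largest bag has 3 vertices, giving width 2; this decomposition certifies tw(G) ≤ 2. On the other hand G contains the 3-clique {0, 1, 5}. A clique must lie in a single bag of any decomposition, so no decomposition can have width below 2. Combining the bounds, tw(G) = 2.

2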